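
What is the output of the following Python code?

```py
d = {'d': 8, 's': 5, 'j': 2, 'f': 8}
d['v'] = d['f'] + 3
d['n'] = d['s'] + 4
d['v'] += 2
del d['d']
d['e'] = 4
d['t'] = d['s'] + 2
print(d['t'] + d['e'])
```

11

d['v'] = d['f']+3 = 11 → {'d': 8, 's': 5, 'j': 2, 'f': 8, 'v': 11}
d['n'] = d['s']+4 = 9 → {'d': 8, 's': 5, 'j': 2, 'f': 8, 'v': 11, 'n': 9}
d['v'] = 11+2 = 13 → {'d': 8, 's': 5, 'j': 2, 'f': 8, 'v': 13, 'n': 9}
del 'd' → {'s': 5, 'j': 2, 'f': 8, 'v': 13, 'n': 9}
d['e'] = 4 → {'s': 5, 'j': 2, 'f': 8, 'v': 13, 'n': 9, 'e': 4}
d['t'] = d['s']+2 = 7 → {'s': 5, 'j': 2, 'f': 8, 'v': 13, 'n': 9, 'e': 4, 't': 7}
d['t']+d['e'] = 7+4 = 11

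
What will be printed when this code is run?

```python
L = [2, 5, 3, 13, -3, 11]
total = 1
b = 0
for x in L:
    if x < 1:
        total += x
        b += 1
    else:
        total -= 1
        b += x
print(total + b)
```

28

x=2: not <1, total = 1-1 = 0; b=2
x=5: not <1, total = 0-1 = -1; b=7
x=3: not <1, total = (-1)-1 = -2; b=10
x=13: not <1, total = (-2)-1 = -3; b=23
x=-3: <1, total = (-3)+(-3) = -6; b=24
x=11: not <1, total = (-6)-1 = -7; b=35
total+b = (-7)+35 = 28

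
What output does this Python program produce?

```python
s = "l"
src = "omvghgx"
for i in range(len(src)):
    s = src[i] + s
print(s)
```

i=0: prepend 'o' → 'ol'
i=1: prepend 'm' → 'mol'
i=2: prepend 'v' → 'vmol'
i=3: prepend 'g' → 'gvmol'
i=4: prepend 'h' → 'hgvmol'
i=5: prepend 'g' → 'ghgvmol'
i=6: prepend 'x' → 'xghgvmol'

xghgvmol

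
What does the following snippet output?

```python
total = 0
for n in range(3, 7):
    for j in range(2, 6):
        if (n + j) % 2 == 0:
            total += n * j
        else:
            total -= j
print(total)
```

n=3,j=2: odd sum, total = 0-2 = -2
n=3,j=3: even sum, total = (-2)+9 = 7
n=3,j=4: odd sum, total = 7-4 = 3
n=3,j=5: even sum, total = 3+15 = 18
n=4,j=2: even sum, total = 18+8 = 26
n=4,j=3: odd sum, total = 26-3 = 23
n=4,j=4: even sum, total = 23+16 = 39
n=4,j=5: odd sum, total = 39-5 = 34
n=5,j=2: odd sum, total = 34-2 = 32
n=5,j=3: even sum, total = 32+15 = 47
n=5,j=4: odd sum, total = 47-4 = 43
n=5,j=5: even sum, total = 43+25 = 68
n=6,j=2: even sum, total = 68+12 = 80
n=6,j=3: odd sum, total = 80-3 = 77
n=6,j=4: even sum, total = 77+24 = 101
n=6,j=5: odd sum, total = 101-5 = 96

96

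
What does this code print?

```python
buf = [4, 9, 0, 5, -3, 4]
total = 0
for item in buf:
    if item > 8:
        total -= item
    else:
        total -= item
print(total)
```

item=4: not >8, total = 0-4 = -4
item=9: >8, total = (-4)-9 = -13
item=0: not >8, total = (-13)-0 = -13
item=5: not >8, total = (-13)-5 = -18
item=-3: not >8, total = (-18)-(-3) = -15
item=4: not >8, total = (-15)-4 = -19

-19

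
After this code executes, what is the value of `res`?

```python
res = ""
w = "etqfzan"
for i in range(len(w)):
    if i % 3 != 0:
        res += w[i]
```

'tqza'

i=0: skip
i=1: add 't' → 't'
i=2: add 'q' → 'tq'
i=3: skip
i=4: add 'z' → 'tqz'
i=5: add 'a' → 'tqza'
i=6: skip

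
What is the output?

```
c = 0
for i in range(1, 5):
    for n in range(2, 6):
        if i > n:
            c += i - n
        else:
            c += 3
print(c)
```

43

i=1,n=2: not 1>2, c = 0+3 = 3
i=1,n=3: not 1>3, c = 3+3 = 6
i=1,n=4: not 1>4, c = 6+3 = 9
i=1,n=5: not 1>5, c = 9+3 = 12
i=2,n=2: not 2>2, c = 12+3 = 15
i=2,n=3: not 2>3, c = 15+3 = 18
i=2,n=4: not 2>4, c = 18+3 = 21
i=2,n=5: not 2>5, c = 21+3 = 24
i=3,n=2: 3>2, c = 24+1 = 25
i=3,n=3: not 3>3, c = 25+3 = 28
i=3,n=4: not 3>4, c = 28+3 = 31
i=3,n=5: not 3>5, c = 31+3 = 34
i=4,n=2: 4>2, c = 34+2 = 36
i=4,n=3: 4>3, c = 36+1 = 37
i=4,n=4: not 4>4, c = 37+3 = 40
i=4,n=5: not 4>5, c = 40+3 = 43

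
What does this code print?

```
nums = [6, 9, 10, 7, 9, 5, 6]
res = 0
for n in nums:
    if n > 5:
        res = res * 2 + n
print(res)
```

n=6: >5, res = 0*2+6 = 6
n=9: >5, res = 6*2+9 = 21
n=10: >5, res = 21*2+10 = 52
n=7: >5, res = 52*2+7 = 111
n=9: >5, res = 111*2+9 = 231
n=5: not >5
n=6: >5, res = 231*2+6 = 468

468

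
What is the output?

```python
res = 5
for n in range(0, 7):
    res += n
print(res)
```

26

n=0: res = 5+0 = 5
n=1: res = 5+1 = 6
n=2: res = 6+2 = 8
n=3: res = 8+3 = 11
n=4: res = 11+4 = 15
n=5: res = 15+5 = 20
n=6: res = 20+6 = 26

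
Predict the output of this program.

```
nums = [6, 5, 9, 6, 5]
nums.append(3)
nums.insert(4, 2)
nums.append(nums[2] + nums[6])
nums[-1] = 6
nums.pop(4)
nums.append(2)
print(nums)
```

append 3 → [6, 5, 9, 6, 5, 3]
insert 2 at 4 → [6, 5, 9, 6, 2, 5, 3]
append nums[2]+nums[6] = 9+3 = 12 → [6, 5, 9, 6, 2, 5, 3, 12]
nums[-1] = 6 → [6, 5, 9, 6, 2, 5, 3, 6]
pop(4) removes 2 → [6, 5, 9, 6, 5, 3, 6]
append 2 → [6, 5, 9, 6, 5, 3, 6, 2]

[6, 5, 9, 6, 5, 3, 6, 2]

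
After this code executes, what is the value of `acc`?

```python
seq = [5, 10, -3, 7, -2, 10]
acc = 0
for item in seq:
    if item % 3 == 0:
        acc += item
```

-3

item=5: not %3==0
item=10: not %3==0
item=-3: %3==0, acc = 0+(-3) = -3
item=7: not %3==0
item=-2: not %3==0
item=10: not %3==0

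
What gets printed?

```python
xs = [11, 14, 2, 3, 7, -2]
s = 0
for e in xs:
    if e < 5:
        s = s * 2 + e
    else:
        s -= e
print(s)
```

e=11: not <5, s = 0-11 = -11
e=14: not <5, s = (-11)-14 = -25
e=2: <5, s = (-25)*2+2 = -48
e=3: <5, s = (-48)*2+3 = -93
e=7: not <5, s = (-93)-7 = -100
e=-2: <5, s = (-100)*2+(-2) = -202

-202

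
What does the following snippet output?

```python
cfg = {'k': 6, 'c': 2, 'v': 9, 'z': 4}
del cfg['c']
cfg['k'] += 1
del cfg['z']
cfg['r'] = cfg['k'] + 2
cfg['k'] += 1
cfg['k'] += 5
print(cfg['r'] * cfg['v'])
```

81

del 'c' → {'k': 6, 'v': 9, 'z': 4}
cfg['k'] = 6+1 = 7 → {'k': 7, 'v': 9, 'z': 4}
del 'z' → {'k': 7, 'v': 9}
cfg['r'] = cfg['k']+2 = 9 → {'k': 7, 'v': 9, 'r': 9}
cfg['k'] = 7+1 = 8 → {'k': 8, 'v': 9, 'r': 9}
cfg['k'] = 8+5 = 13 → {'k': 13, 'v': 9, 'r': 9}
cfg['r']*cfg['v'] = 9*9 = 81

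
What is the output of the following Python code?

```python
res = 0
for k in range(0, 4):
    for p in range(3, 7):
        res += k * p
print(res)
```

108

k=0,p=3: res = 0+0 = 0
k=0,p=4: res = 0+0 = 0
k=0,p=5: res = 0+0 = 0
k=0,p=6: res = 0+0 = 0
k=1,p=3: res = 0+3 = 3
k=1,p=4: res = 3+4 = 7
k=1,p=5: res = 7+5 = 12
k=1,p=6: res = 12+6 = 18
k=2,p=3: res = 18+6 = 24
k=2,p=4: res = 24+8 = 32
k=2,p=5: res = 32+10 = 42
k=2,p=6: res = 42+12 = 54
k=3,p=3: res = 54+9 = 63
k=3,p=4: res = 63+12 = 75
k=3,p=5: res = 75+15 = 90
k=3,p=6: res = 90+18 = 108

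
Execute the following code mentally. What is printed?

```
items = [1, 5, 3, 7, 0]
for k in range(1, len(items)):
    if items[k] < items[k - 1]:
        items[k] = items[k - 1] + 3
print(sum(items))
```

k=1: 5>=1, unchanged → [1, 5, 3, 7, 0]
k=2: 3<5, items[2] = 5+3 = 8 → [1, 5, 8, 7, 0]
k=3: 7<8, items[3] = 8+3 = 11 → [1, 5, 8, 11, 0]
k=4: 0<11, items[4] = 11+3 = 14 → [1, 5, 8, 11, 14]
sum = 39

39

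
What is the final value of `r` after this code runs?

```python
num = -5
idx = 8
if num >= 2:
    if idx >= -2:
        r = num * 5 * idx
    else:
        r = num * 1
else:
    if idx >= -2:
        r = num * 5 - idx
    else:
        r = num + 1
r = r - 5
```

num=-5, idx=8
num >= 2 is False; idx >= -2 is True
→ r = num * 5 - idx = -33
r = (-33)-5 = -38

-38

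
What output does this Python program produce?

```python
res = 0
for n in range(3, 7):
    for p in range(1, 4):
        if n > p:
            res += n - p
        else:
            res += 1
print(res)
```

n=3,p=1: 3>1, res = 0+2 = 2
n=3,p=2: 3>2, res = 2+1 = 3
n=3,p=3: not 3>3, res = 3+1 = 4
n=4,p=1: 4>1, res = 4+3 = 7
n=4,p=2: 4>2, res = 7+2 = 9
n=4,p=3: 4>3, res = 9+1 = 10
n=5,p=1: 5>1, res = 10+4 = 14
n=5,p=2: 5>2, res = 14+3 = 17
n=5,p=3: 5>3, res = 17+2 = 19
n=6,p=1: 6>1, res = 19+5 = 24
n=6,p=2: 6>2, res = 24+4 = 28
n=6,p=3: 6>3, res = 28+3 = 31

31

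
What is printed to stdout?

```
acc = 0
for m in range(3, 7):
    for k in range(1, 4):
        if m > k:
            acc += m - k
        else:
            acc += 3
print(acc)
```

33

m=3,k=1: 3>1, acc = 0+2 = 2
m=3,k=2: 3>2, acc = 2+1 = 3
m=3,k=3: not 3>3, acc = 3+3 = 6
m=4,k=1: 4>1, acc = 6+3 = 9
m=4,k=2: 4>2, acc = 9+2 = 11
m=4,k=3: 4>3, acc = 11+1 = 12
m=5,k=1: 5>1, acc = 12+4 = 16
m=5,k=2: 5>2, acc = 16+3 = 19
m=5,k=3: 5>3, acc = 19+2 = 21
m=6,k=1: 6>1, acc = 21+5 = 26
m=6,k=2: 6>2, acc = 26+4 = 30
m=6,k=3: 6>3, acc = 30+3 = 33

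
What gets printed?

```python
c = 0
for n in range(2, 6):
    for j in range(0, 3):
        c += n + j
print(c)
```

n=2,j=0: c = 0+2 = 2
n=2,j=1: c = 2+3 = 5
n=2,j=2: c = 5+4 = 9
n=3,j=0: c = 9+3 = 12
n=3,j=1: c = 12+4 = 16
n=3,j=2: c = 16+5 = 21
n=4,j=0: c = 21+4 = 25
n=4,j=1: c = 25+5 = 30
n=4,j=2: c = 30+6 = 36
n=5,j=0: c = 36+5 = 41
n=5,j=1: c = 41+6 = 47
n=5,j=2: c = 47+7 = 54

54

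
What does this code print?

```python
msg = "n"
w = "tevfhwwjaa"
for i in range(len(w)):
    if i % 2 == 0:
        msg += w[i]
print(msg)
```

i=0: add 't' → 'nt'
i=1: skip
i=2: add 'v' → 'ntv'
i=3: skip
i=4: add 'h' → 'ntvh'
i=5: skip
i=6: add 'w' → 'ntvhw'
i=7: skip
i=8: add 'a' → 'ntvhwa'
i=9: skip

ntvhwa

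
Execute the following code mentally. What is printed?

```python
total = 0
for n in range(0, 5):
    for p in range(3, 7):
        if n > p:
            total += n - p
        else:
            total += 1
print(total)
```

n=0,p=3: not 0>3, total = 0+1 = 1
n=0,p=4: not 0>4, total = 1+1 = 2
n=0,p=5: not 0>5, total = 2+1 = 3
n=0,p=6: not 0>6, total = 3+1 = 4
n=1,p=3: not 1>3, total = 4+1 = 5
n=1,p=4: not 1>4, total = 5+1 = 6
n=1,p=5: not 1>5, total = 6+1 = 7
n=1,p=6: not 1>6, total = 7+1 = 8
n=2,p=3: not 2>3, total = 8+1 = 9
n=2,p=4: not 2>4, total = 9+1 = 10
n=2,p=5: not 2>5, total = 10+1 = 11
n=2,p=6: not 2>6, total = 11+1 = 12
n=3,p=3: not 3>3, total = 12+1 = 13
n=3,p=4: not 3>4, total = 13+1 = 14
n=3,p=5: not 3>5, total = 14+1 = 15
n=3,p=6: not 3>6, total = 15+1 = 16
n=4,p=3: 4>3, total = 16+1 = 17
n=4,p=4: not 4>4, total = 17+1 = 18
n=4,p=5: not 4>5, total = 18+1 = 19
n=4,p=6: not 4>6, total = 19+1 = 20

20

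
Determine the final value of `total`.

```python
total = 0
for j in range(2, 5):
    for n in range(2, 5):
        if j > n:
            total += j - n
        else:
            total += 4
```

28

j=2,n=2: not 2>2, total = 0+4 = 4
j=2,n=3: not 2>3, total = 4+4 = 8
j=2,n=4: not 2>4, total = 8+4 = 12
j=3,n=2: 3>2, total = 12+1 = 13
j=3,n=3: not 3>3, total = 13+4 = 17
j=3,n=4: not 3>4, total = 17+4 = 21
j=4,n=2: 4>2, total = 21+2 = 23
j=4,n=3: 4>3, total = 23+1 = 24
j=4,n=4: not 4>4, total = 24+4 = 28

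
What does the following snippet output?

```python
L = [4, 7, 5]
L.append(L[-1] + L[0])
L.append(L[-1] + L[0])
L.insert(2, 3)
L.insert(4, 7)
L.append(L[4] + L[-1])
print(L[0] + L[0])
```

append L[-1]+L[0] = 5+4 = 9 → [4, 7, 5, 9]
append L[-1]+L[0] = 9+4 = 13 → [4, 7, 5, 9, 13]
insert 3 at 2 → [4, 7, 3, 5, 9, 13]
insert 7 at 4 → [4, 7, 3, 5, 7, 9, 13]
append L[4]+L[-1] = 7+13 = 20 → [4, 7, 3, 5, 7, 9, 13, 20]
L[0]+L[0] = 4+4 = 8

8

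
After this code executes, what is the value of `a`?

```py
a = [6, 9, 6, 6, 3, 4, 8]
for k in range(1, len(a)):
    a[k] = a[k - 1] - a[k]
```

k=1: a[1] = 6-9 = -3 → [6, -3, 6, 6, 3, 4, 8]
k=2: a[2] = (-3)-6 = -9 → [6, -3, -9, 6, 3, 4, 8]
k=3: a[3] = (-9)-6 = -15 → [6, -3, -9, -15, 3, 4, 8]
k=4: a[4] = (-15)-3 = -18 → [6, -3, -9, -15, -18, 4, 8]
k=5: a[5] = (-18)-4 = -22 → [6, -3, -9, -15, -18, -22, 8]
k=6: a[6] = (-22)-8 = -30 → [6, -3, -9, -15, -18, -22, -30]

[6, -3, -9, -15, -18, -22, -30]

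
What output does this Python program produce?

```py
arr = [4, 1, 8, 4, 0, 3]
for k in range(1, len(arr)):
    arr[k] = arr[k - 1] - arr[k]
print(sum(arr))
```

-28

k=1: arr[1] = 4-1 = 3 → [4, 3, 8, 4, 0, 3]
k=2: arr[2] = 3-8 = -5 → [4, 3, -5, 4, 0, 3]
k=3: arr[3] = (-5)-4 = -9 → [4, 3, -5, -9, 0, 3]
k=4: arr[4] = (-9)-0 = -9 → [4, 3, -5, -9, -9, 3]
k=5: arr[5] = (-9)-3 = -12 → [4, 3, -5, -9, -9, -12]
sum = -28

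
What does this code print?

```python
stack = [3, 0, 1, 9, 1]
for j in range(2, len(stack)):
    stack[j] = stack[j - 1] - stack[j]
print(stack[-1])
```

j=2: stack[2] = 0-1 = -1 → [3, 0, -1, 9, 1]
j=3: stack[3] = (-1)-9 = -10 → [3, 0, -1, -10, 1]
j=4: stack[4] = (-10)-1 = -11 → [3, 0, -1, -10, -11]

-11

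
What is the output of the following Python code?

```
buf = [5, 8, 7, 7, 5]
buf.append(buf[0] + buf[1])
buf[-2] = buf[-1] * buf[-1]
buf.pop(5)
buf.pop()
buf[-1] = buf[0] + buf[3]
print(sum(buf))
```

32

append buf[0]+buf[1] = 5+8 = 13 → [5, 8, 7, 7, 5, 13]
buf[-2] = buf[-1]*buf[-1] = 13*13 = 169 → [5, 8, 7, 7, 169, 13]
pop(5) removes 13 → [5, 8, 7, 7, 169]
pop() removes 169 → [5, 8, 7, 7]
buf[-1] = buf[0]+buf[3] = 5+7 = 12 → [5, 8, 7, 12]
sum = 32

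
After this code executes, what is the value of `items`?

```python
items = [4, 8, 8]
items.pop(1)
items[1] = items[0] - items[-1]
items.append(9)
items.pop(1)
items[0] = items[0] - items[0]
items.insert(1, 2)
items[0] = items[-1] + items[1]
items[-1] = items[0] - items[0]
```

[11, 2, 0]

pop(1) removes 8 → [4, 8]
items[1] = items[0]-items[-1] = 4-8 = -4 → [4, -4]
append 9 → [4, -4, 9]
pop(1) removes -4 → [4, 9]
items[0] = items[0]-items[0] = 4-4 = 0 → [0, 9]
insert 2 at 1 → [0, 2, 9]
items[0] = items[-1]+items[1] = 9+2 = 11 → [11, 2, 9]
items[-1] = items[0]-items[0] = 11-11 = 0 → [11, 2, 0]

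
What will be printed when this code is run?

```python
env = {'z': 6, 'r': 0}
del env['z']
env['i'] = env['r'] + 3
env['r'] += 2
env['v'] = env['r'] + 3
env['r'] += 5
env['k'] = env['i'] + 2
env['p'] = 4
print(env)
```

del 'z' → {'r': 0}
env['i'] = env['r']+3 = 3 → {'r': 0, 'i': 3}
env['r'] = 0+2 = 2 → {'r': 2, 'i': 3}
env['v'] = env['r']+3 = 5 → {'r': 2, 'i': 3, 'v': 5}
env['r'] = 2+5 = 7 → {'r': 7, 'i': 3, 'v': 5}
env['k'] = env['i']+2 = 5 → {'r': 7, 'i': 3, 'v': 5, 'k': 5}
env['p'] = 4 → {'r': 7, 'i': 3, 'v': 5, 'k': 5, 'p': 4}

{'r': 7, 'i': 3, 'v': 5, 'k': 5, 'p': 4}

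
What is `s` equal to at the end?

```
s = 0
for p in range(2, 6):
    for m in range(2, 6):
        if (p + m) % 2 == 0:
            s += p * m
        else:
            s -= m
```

p=2,m=2: even sum, s = 0+4 = 4
p=2,m=3: odd sum, s = 4-3 = 1
p=2,m=4: even sum, s = 1+8 = 9
p=2,m=5: odd sum, s = 9-5 = 4
p=3,m=2: odd sum, s = 4-2 = 2
p=3,m=3: even sum, s = 2+9 = 11
p=3,m=4: odd sum, s = 11-4 = 7
p=3,m=5: even sum, s = 7+15 = 22
p=4,m=2: even sum, s = 22+8 = 30
p=4,m=3: odd sum, s = 30-3 = 27
p=4,m=4: even sum, s = 27+16 = 43
p=4,m=5: odd sum, s = 43-5 = 38
p=5,m=2: odd sum, s = 38-2 = 36
p=5,m=3: even sum, s = 36+15 = 51
p=5,m=4: odd sum, s = 51-4 = 47
p=5,m=5: even sum, s = 47+25 = 72

72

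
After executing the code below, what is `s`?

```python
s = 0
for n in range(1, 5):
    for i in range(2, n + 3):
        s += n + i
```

88

n=1,i=2: s = 0+3 = 3
n=1,i=3: s = 3+4 = 7
n=2,i=2: s = 7+4 = 11
n=2,i=3: s = 11+5 = 16
n=2,i=4: s = 16+6 = 22
n=3,i=2: s = 22+5 = 27
n=3,i=3: s = 27+6 = 33
n=3,i=4: s = 33+7 = 40
n=3,i=5: s = 40+8 = 48
n=4,i=2: s = 48+6 = 54
n=4,i=3: s = 54+7 = 61
n=4,i=4: s = 61+8 = 69
n=4,i=5: s = 69+9 = 78
n=4,i=6: s = 78+10 = 88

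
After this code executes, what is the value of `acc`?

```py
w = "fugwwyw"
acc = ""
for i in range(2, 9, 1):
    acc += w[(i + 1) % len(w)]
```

i=2: add w[3]='w' → 'w'
i=3: add w[4]='w' → 'ww'
i=4: add w[5]='y' → 'wwy'
i=5: add w[6]='w' → 'wwyw'
i=6: add w[0]='f' → 'wwywf'
i=7: add w[1]='u' → 'wwywfu'
i=8: add w[2]='g' → 'wwywfug'

'wwywfug'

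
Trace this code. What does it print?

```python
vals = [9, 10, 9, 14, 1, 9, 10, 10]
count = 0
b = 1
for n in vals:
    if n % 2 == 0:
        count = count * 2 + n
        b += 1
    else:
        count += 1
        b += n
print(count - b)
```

165

n=9: not even, count = 0+1 = 1; b=10
n=10: even, count = 1*2+10 = 12; b=11
n=9: not even, count = 12+1 = 13; b=20
n=14: even, count = 13*2+14 = 40; b=21
n=1: not even, count = 40+1 = 41; b=22
n=9: not even, count = 41+1 = 42; b=31
n=10: even, count = 42*2+10 = 94; b=32
n=10: even, count = 94*2+10 = 198; b=33
count-b = 198-33 = 165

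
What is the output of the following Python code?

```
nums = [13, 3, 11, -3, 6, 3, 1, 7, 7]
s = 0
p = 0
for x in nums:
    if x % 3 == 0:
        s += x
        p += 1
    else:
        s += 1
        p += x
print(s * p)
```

x=13: not %3==0, s = 0+1 = 1; p=13
x=3: %3==0, s = 1+3 = 4; p=14
x=11: not %3==0, s = 4+1 = 5; p=25
x=-3: %3==0, s = 5+(-3) = 2; p=26
x=6: %3==0, s = 2+6 = 8; p=27
x=3: %3==0, s = 8+3 = 11; p=28
x=1: not %3==0, s = 11+1 = 12; p=29
x=7: not %3==0, s = 12+1 = 13; p=36
x=7: not %3==0, s = 13+1 = 14; p=43
s*p = 14*43 = 602

602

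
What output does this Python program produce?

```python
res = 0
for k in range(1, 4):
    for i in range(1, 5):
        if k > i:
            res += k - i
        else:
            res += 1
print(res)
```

k=1,i=1: not 1>1, res = 0+1 = 1
k=1,i=2: not 1>2, res = 1+1 = 2
k=1,i=3: not 1>3, res = 2+1 = 3
k=1,i=4: not 1>4, res = 3+1 = 4
k=2,i=1: 2>1, res = 4+1 = 5
k=2,i=2: not 2>2, res = 5+1 = 6
k=2,i=3: not 2>3, res = 6+1 = 7
k=2,i=4: not 2>4, res = 7+1 = 8
k=3,i=1: 3>1, res = 8+2 = 10
k=3,i=2: 3>2, res = 10+1 = 11
k=3,i=3: not 3>3, res = 11+1 = 12
k=3,i=4: not 3>4, res = 12+1 = 13

13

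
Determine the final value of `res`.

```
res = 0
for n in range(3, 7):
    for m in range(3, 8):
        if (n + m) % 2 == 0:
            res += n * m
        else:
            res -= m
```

170

n=3,m=3: even sum, res = 0+9 = 9
n=3,m=4: odd sum, res = 9-4 = 5
n=3,m=5: even sum, res = 5+15 = 20
n=3,m=6: odd sum, res = 20-6 = 14
n=3,m=7: even sum, res = 14+21 = 35
n=4,m=3: odd sum, res = 35-3 = 32
n=4,m=4: even sum, res = 32+16 = 48
n=4,m=5: odd sum, res = 48-5 = 43
n=4,m=6: even sum, res = 43+24 = 67
n=4,m=7: odd sum, res = 67-7 = 60
n=5,m=3: even sum, res = 60+15 = 75
n=5,m=4: odd sum, res = 75-4 = 71
n=5,m=5: even sum, res = 71+25 = 96
n=5,m=6: odd sum, res = 96-6 = 90
n=5,m=7: even sum, res = 90+35 = 125
n=6,m=3: odd sum, res = 125-3 = 122
n=6,m=4: even sum, res = 122+24 = 146
n=6,m=5: odd sum, res = 146-5 = 141
n=6,m=6: even sum, res = 141+36 = 177
n=6,m=7: odd sum, res = 177-7 = 170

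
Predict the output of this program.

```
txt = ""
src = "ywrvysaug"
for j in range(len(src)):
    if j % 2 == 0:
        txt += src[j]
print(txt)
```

yryag

j=0: add 'y' → 'y'
j=1: skip
j=2: add 'r' → 'yr'
j=3: skip
j=4: add 'y' → 'yry'
j=5: skip
j=6: add 'a' → 'yrya'
j=7: skip
j=8: add 'g' → 'yryag'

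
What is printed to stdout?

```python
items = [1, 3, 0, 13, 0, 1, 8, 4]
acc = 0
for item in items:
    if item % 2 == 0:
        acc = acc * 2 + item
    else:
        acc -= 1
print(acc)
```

-24

item=1: not even, acc = 0-1 = -1
item=3: not even, acc = (-1)-1 = -2
item=0: even, acc = (-2)*2+0 = -4
item=13: not even, acc = (-4)-1 = -5
item=0: even, acc = (-5)*2+0 = -10
item=1: not even, acc = (-10)-1 = -11
item=8: even, acc = (-11)*2+8 = -14
item=4: even, acc = (-14)*2+4 = -24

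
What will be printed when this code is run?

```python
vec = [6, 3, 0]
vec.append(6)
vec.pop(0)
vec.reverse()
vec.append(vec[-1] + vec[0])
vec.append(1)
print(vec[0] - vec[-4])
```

append 6 → [6, 3, 0, 6]
pop(0) removes 6 → [3, 0, 6]
reverse → [6, 0, 3]
append vec[-1]+vec[0] = 3+6 = 9 → [6, 0, 3, 9]
append 1 → [6, 0, 3, 9, 1]
vec[0]-vec[-4] = 6-0 = 6

6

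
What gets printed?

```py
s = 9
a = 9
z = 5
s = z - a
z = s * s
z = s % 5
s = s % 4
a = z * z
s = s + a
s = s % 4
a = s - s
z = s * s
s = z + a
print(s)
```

1

s = 5-9 = -4
z = (-4)*(-4) = 16
z = (-4)%5 = 1
s = (-4)%4 = 0
a = 1*1 = 1
s = 0+1 = 1
s = 1%4 = 1
a = 1-1 = 0
z = 1*1 = 1
s = 1+0 = 1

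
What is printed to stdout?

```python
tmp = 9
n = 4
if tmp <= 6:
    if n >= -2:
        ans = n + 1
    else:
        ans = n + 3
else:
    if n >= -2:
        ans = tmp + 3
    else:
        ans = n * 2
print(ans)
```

tmp=9, n=4
tmp <= 6 is False; n >= -2 is True
→ ans = tmp + 3 = 12

12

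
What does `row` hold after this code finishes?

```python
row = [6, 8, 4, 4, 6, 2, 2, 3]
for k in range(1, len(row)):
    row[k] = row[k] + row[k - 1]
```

k=1: row[1] = 8+6 = 14 → [6, 14, 4, 4, 6, 2, 2, 3]
k=2: row[2] = 4+14 = 18 → [6, 14, 18, 4, 6, 2, 2, 3]
k=3: row[3] = 4+18 = 22 → [6, 14, 18, 22, 6, 2, 2, 3]
k=4: row[4] = 6+22 = 28 → [6, 14, 18, 22, 28, 2, 2, 3]
k=5: row[5] = 2+28 = 30 → [6, 14, 18, 22, 28, 30, 2, 3]
k=6: row[6] = 2+30 = 32 → [6, 14, 18, 22, 28, 30, 32, 3]
k=7: row[7] = 3+32 = 35 → [6, 14, 18, 22, 28, 30, 32, 35]

[6, 14, 18, 22, 28, 30, 32, 35]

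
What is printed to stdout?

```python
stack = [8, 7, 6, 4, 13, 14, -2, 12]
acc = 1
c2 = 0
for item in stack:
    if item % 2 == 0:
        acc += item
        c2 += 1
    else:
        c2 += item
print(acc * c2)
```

item=8: even, acc = 1+8 = 9; c2=1
item=7: not even; c2=8
item=6: even, acc = 9+6 = 15; c2=9
item=4: even, acc = 15+4 = 19; c2=10
item=13: not even; c2=23
item=14: even, acc = 19+14 = 33; c2=24
item=-2: even, acc = 33+(-2) = 31; c2=25
item=12: even, acc = 31+12 = 43; c2=26
acc*c2 = 43*26 = 1118

1118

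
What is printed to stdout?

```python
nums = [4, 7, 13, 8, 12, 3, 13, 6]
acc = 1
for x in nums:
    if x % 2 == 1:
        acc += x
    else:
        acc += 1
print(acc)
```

41

x=4: not odd, acc = 1+1 = 2
x=7: odd, acc = 2+7 = 9
x=13: odd, acc = 9+13 = 22
x=8: not odd, acc = 22+1 = 23
x=12: not odd, acc = 23+1 = 24
x=3: odd, acc = 24+3 = 27
x=13: odd, acc = 27+13 = 40
x=6: not odd, acc = 40+1 = 41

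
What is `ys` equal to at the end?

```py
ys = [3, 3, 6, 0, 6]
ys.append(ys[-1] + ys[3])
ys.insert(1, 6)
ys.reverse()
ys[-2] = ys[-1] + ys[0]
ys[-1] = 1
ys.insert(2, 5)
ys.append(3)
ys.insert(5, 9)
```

append ys[-1]+ys[3] = 6+0 = 6 → [3, 3, 6, 0, 6, 6]
insert 6 at 1 → [3, 6, 3, 6, 0, 6, 6]
reverse → [6, 6, 0, 6, 3, 6, 3]
ys[-2] = ys[-1]+ys[0] = 3+6 = 9 → [6, 6, 0, 6, 3, 9, 3]
ys[-1] = 1 → [6, 6, 0, 6, 3, 9, 1]
insert 5 at 2 → [6, 6, 5, 0, 6, 3, 9, 1]
append 3 → [6, 6, 5, 0, 6, 3, 9, 1, 3]
insert 9 at 5 → [6, 6, 5, 0, 6, 9, 3, 9, 1, 3]

[6, 6, 5, 0, 6, 9, 3, 9, 1, 3]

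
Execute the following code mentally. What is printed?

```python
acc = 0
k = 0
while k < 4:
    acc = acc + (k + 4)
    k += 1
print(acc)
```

k=0: acc = 0+4 = 4
k=1: acc = 4+5 = 9
k=2: acc = 9+6 = 15
k=3: acc = 15+7 = 22

22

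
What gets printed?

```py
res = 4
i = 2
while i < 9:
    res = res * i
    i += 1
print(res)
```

161280

i=2: res = 4*2 = 8
i=3: res = 8*3 = 24
i=4: res = 24*4 = 96
i=5: res = 96*5 = 480
i=6: res = 480*6 = 2880
i=7: res = 2880*7 = 20160
i=8: res = 20160*8 = 161280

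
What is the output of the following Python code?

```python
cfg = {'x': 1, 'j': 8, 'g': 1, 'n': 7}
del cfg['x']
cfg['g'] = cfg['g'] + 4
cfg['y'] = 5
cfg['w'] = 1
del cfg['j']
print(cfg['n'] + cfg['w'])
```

del 'x' → {'j': 8, 'g': 1, 'n': 7}
cfg['g'] = cfg['g']+4 = 5 → {'j': 8, 'g': 5, 'n': 7}
cfg['y'] = 5 → {'j': 8, 'g': 5, 'n': 7, 'y': 5}
cfg['w'] = 1 → {'j': 8, 'g': 5, 'n': 7, 'y': 5, 'w': 1}
del 'j' → {'g': 5, 'n': 7, 'y': 5, 'w': 1}
cfg['n']+cfg['w'] = 7+1 = 8

8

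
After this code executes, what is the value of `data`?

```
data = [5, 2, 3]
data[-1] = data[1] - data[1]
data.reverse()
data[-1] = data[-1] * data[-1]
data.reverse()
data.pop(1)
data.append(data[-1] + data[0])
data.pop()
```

data[-1] = data[1]-data[1] = 2-2 = 0 → [5, 2, 0]
reverse → [0, 2, 5]
data[-1] = data[-1]*data[-1] = 5*5 = 25 → [0, 2, 25]
reverse → [25, 2, 0]
pop(1) removes 2 → [25, 0]
append data[-1]+data[0] = 0+25 = 25 → [25, 0, 25]
pop() removes 25 → [25, 0]

[25, 0]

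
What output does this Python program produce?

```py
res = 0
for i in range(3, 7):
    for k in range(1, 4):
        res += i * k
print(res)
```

i=3,k=1: res = 0+3 = 3
i=3,k=2: res = 3+6 = 9
i=3,k=3: res = 9+9 = 18
i=4,k=1: res = 18+4 = 22
i=4,k=2: res = 22+8 = 30
i=4,k=3: res = 30+12 = 42
i=5,k=1: res = 42+5 = 47
i=5,k=2: res = 47+10 = 57
i=5,k=3: res = 57+15 = 72
i=6,k=1: res = 72+6 = 78
i=6,k=2: res = 78+12 = 90
i=6,k=3: res = 90+18 = 108

108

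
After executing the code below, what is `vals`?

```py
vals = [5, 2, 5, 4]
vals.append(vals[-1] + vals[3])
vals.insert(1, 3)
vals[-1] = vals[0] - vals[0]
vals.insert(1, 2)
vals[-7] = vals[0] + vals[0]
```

[10, 2, 3, 2, 5, 4, 0]

append vals[-1]+vals[3] = 4+4 = 8 → [5, 2, 5, 4, 8]
insert 3 at 1 → [5, 3, 2, 5, 4, 8]
vals[-1] = vals[0]-vals[0] = 5-5 = 0 → [5, 3, 2, 5, 4, 0]
insert 2 at 1 → [5, 2, 3, 2, 5, 4, 0]
vals[-7] = vals[0]+vals[0] = 5+5 = 10 → [10, 2, 3, 2, 5, 4, 0]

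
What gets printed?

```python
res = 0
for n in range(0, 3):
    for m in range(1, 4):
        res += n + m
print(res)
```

27

n=0,m=1: res = 0+1 = 1
n=0,m=2: res = 1+2 = 3
n=0,m=3: res = 3+3 = 6
n=1,m=1: res = 6+2 = 8
n=1,m=2: res = 8+3 = 11
n=1,m=3: res = 11+4 = 15
n=2,m=1: res = 15+3 = 18
n=2,m=2: res = 18+4 = 22
n=2,m=3: res = 22+5 = 27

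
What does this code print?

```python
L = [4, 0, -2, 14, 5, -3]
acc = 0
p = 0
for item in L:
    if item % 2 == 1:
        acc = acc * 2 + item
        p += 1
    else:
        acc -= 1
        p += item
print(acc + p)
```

9

item=4: not odd, acc = 0-1 = -1; p=4
item=0: not odd, acc = (-1)-1 = -2; p=4
item=-2: not odd, acc = (-2)-1 = -3; p=2
item=14: not odd, acc = (-3)-1 = -4; p=16
item=5: odd, acc = (-4)*2+5 = -3; p=17
item=-3: odd, acc = (-3)*2+(-3) = -9; p=18
acc+p = (-9)+18 = 9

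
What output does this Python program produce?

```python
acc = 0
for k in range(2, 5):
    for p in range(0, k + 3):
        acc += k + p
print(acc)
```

102

k=2,p=0: acc = 0+2 = 2
k=2,p=1: acc = 2+3 = 5
k=2,p=2: acc = 5+4 = 9
k=2,p=3: acc = 9+5 = 14
k=2,p=4: acc = 14+6 = 20
k=3,p=0: acc = 20+3 = 23
k=3,p=1: acc = 23+4 = 27
k=3,p=2: acc = 27+5 = 32
k=3,p=3: acc = 32+6 = 38
k=3,p=4: acc = 38+7 = 45
k=3,p=5: acc = 45+8 = 53
k=4,p=0: acc = 53+4 = 57
k=4,p=1: acc = 57+5 = 62
k=4,p=2: acc = 62+6 = 68
k=4,p=3: acc = 68+7 = 75
k=4,p=4: acc = 75+8 = 83
k=4,p=5: acc = 83+9 = 92
k=4,p=6: acc = 92+10 = 102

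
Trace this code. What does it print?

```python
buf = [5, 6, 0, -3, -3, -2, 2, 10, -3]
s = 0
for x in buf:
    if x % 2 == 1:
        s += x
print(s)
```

-4

x=5: odd, s = 0+5 = 5
x=6: not odd
x=0: not odd
x=-3: odd, s = 5+(-3) = 2
x=-3: odd, s = 2+(-3) = -1
x=-2: not odd
x=2: not odd
x=10: not odd
x=-3: odd, s = (-1)+(-3) = -4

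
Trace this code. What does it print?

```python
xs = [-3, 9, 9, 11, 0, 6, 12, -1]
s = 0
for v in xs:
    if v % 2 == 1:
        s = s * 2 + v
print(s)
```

81

v=-3: odd, s = 0*2+(-3) = -3
v=9: odd, s = (-3)*2+9 = 3
v=9: odd, s = 3*2+9 = 15
v=11: odd, s = 15*2+11 = 41
v=0: not odd
v=6: not odd
v=12: not odd
v=-1: odd, s = 41*2+(-1) = 81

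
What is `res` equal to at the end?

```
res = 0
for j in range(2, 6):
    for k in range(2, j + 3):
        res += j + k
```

138

j=2,k=2: res = 0+4 = 4
j=2,k=3: res = 4+5 = 9
j=2,k=4: res = 9+6 = 15
j=3,k=2: res = 15+5 = 20
j=3,k=3: res = 20+6 = 26
j=3,k=4: res = 26+7 = 33
j=3,k=5: res = 33+8 = 41
j=4,k=2: res = 41+6 = 47
j=4,k=3: res = 47+7 = 54
j=4,k=4: res = 54+8 = 62
j=4,k=5: res = 62+9 = 71
j=4,k=6: res = 71+10 = 81
j=5,k=2: res = 81+7 = 88
j=5,k=3: res = 88+8 = 96
j=5,k=4: res = 96+9 = 105
j=5,k=5: res = 105+10 = 115
j=5,k=6: res = 115+11 = 126
j=5,k=7: res = 126+12 = 138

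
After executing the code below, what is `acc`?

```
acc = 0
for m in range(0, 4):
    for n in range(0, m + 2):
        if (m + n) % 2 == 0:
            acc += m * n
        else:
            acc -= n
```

m=0,n=0: even sum, acc = 0+0 = 0
m=0,n=1: odd sum, acc = 0-1 = -1
m=1,n=0: odd sum, acc = (-1)-0 = -1
m=1,n=1: even sum, acc = (-1)+1 = 0
m=1,n=2: odd sum, acc = 0-2 = -2
m=2,n=0: even sum, acc = (-2)+0 = -2
m=2,n=1: odd sum, acc = (-2)-1 = -3
m=2,n=2: even sum, acc = (-3)+4 = 1
m=2,n=3: odd sum, acc = 1-3 = -2
m=3,n=0: odd sum, acc = (-2)-0 = -2
m=3,n=1: even sum, acc = (-2)+3 = 1
m=3,n=2: odd sum, acc = 1-2 = -1
m=3,n=3: even sum, acc = (-1)+9 = 8
m=3,n=4: odd sum, acc = 8-4 = 4

4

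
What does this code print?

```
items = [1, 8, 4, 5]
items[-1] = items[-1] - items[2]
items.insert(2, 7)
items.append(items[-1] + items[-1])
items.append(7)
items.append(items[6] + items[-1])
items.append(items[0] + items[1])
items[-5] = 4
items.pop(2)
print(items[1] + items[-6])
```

items[-1] = items[-1]-items[2] = 5-4 = 1 → [1, 8, 4, 1]
insert 7 at 2 → [1, 8, 7, 4, 1]
append items[-1]+items[-1] = 1+1 = 2 → [1, 8, 7, 4, 1, 2]
append 7 → [1, 8, 7, 4, 1, 2, 7]
append items[6]+items[-1] = 7+7 = 14 → [1, 8, 7, 4, 1, 2, 7, 14]
append items[0]+items[1] = 1+8 = 9 → [1, 8, 7, 4, 1, 2, 7, 14, 9]
items[-5] = 4 → [1, 8, 7, 4, 4, 2, 7, 14, 9]
pop(2) removes 7 → [1, 8, 4, 4, 2, 7, 14, 9]
items[1]+items[-6] = 8+4 = 12

12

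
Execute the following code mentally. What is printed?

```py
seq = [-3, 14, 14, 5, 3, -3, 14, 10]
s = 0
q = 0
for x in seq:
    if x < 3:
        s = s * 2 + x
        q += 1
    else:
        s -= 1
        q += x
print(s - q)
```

-81

x=-3: <3, s = 0*2+(-3) = -3; q=1
x=14: not <3, s = (-3)-1 = -4; q=15
x=14: not <3, s = (-4)-1 = -5; q=29
x=5: not <3, s = (-5)-1 = -6; q=34
x=3: not <3, s = (-6)-1 = -7; q=37
x=-3: <3, s = (-7)*2+(-3) = -17; q=38
x=14: not <3, s = (-17)-1 = -18; q=52
x=10: not <3, s = (-18)-1 = -19; q=62
s-q = (-19)-62 = -81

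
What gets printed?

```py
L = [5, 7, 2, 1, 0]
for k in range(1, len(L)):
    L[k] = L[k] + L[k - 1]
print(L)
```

k=1: L[1] = 7+5 = 12 → [5, 12, 2, 1, 0]
k=2: L[2] = 2+12 = 14 → [5, 12, 14, 1, 0]
k=3: L[3] = 1+14 = 15 → [5, 12, 14, 15, 0]
k=4: L[4] = 0+15 = 15 → [5, 12, 14, 15, 15]

[5, 12, 14, 15, 15]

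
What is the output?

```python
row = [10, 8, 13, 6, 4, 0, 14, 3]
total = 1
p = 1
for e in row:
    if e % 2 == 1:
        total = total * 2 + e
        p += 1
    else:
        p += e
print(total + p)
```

78

e=10: not odd; p=11
e=8: not odd; p=19
e=13: odd, total = 1*2+13 = 15; p=20
e=6: not odd; p=26
e=4: not odd; p=30
e=0: not odd; p=30
e=14: not odd; p=44
e=3: odd, total = 15*2+3 = 33; p=45
total+p = 33+45 = 78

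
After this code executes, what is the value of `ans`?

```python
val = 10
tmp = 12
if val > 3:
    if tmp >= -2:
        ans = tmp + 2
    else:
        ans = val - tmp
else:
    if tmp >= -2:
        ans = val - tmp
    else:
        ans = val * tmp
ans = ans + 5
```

val=10, tmp=12
val > 3 is True; tmp >= -2 is True
→ ans = tmp + 2 = 14
ans = 14+5 = 19

19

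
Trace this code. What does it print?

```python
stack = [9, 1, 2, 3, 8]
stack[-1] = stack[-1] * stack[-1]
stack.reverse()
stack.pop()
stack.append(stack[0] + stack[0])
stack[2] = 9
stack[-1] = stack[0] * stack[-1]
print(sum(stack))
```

stack[-1] = stack[-1]*stack[-1] = 8*8 = 64 → [9, 1, 2, 3, 64]
reverse → [64, 3, 2, 1, 9]
pop() removes 9 → [64, 3, 2, 1]
append stack[0]+stack[0] = 64+64 = 128 → [64, 3, 2, 1, 128]
stack[2] = 9 → [64, 3, 9, 1, 128]
stack[-1] = stack[0]*stack[-1] = 64*128 = 8192 → [64, 3, 9, 1, 8192]
sum = 8269

8269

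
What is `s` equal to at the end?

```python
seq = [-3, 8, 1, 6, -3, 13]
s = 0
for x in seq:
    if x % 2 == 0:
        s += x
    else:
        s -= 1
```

10

x=-3: not even, s = 0-1 = -1
x=8: even, s = (-1)+8 = 7
x=1: not even, s = 7-1 = 6
x=6: even, s = 6+6 = 12
x=-3: not even, s = 12-1 = 11
x=13: not even, s = 11-1 = 10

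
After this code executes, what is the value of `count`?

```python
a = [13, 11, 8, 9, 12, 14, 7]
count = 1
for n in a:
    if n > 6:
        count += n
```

75

n=13: >6, count = 1+13 = 14
n=11: >6, count = 14+11 = 25
n=8: >6, count = 25+8 = 33
n=9: >6, count = 33+9 = 42
n=12: >6, count = 42+12 = 54
n=14: >6, count = 54+14 = 68
n=7: >6, count = 68+7 = 75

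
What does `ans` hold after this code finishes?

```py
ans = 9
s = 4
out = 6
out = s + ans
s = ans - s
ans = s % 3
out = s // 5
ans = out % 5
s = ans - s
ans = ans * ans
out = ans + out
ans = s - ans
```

out = 4+9 = 13
s = 9-4 = 5
ans = 5%3 = 2
out = 5//5 = 1
ans = 1%5 = 1
s = 1-5 = -4
ans = 1*1 = 1
out = 1+1 = 2
ans = (-4)-1 = -5

-5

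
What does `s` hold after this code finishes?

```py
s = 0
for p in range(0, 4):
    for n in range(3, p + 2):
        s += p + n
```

p=2,n=3: s = 0+5 = 5
p=3,n=3: s = 5+6 = 11
p=3,n=4: s = 11+7 = 18

18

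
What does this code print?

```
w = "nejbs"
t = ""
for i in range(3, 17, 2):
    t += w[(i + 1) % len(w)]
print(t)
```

sebnjse

i=3: add w[4]='s' → 's'
i=5: add w[1]='e' → 'se'
i=7: add w[3]='b' → 'seb'
i=9: add w[0]='n' → 'sebn'
i=11: add w[2]='j' → 'sebnj'
i=13: add w[4]='s' → 'sebnjs'
i=15: add w[1]='e' → 'sebnjse'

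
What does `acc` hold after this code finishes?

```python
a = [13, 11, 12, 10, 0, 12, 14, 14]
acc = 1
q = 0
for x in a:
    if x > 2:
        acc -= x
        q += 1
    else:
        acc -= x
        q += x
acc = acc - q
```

-92

x=13: >2, acc = 1-13 = -12; q=1
x=11: >2, acc = (-12)-11 = -23; q=2
x=12: >2, acc = (-23)-12 = -35; q=3
x=10: >2, acc = (-35)-10 = -45; q=4
x=0: not >2, acc = (-45)-0 = -45; q=4
x=12: >2, acc = (-45)-12 = -57; q=5
x=14: >2, acc = (-57)-14 = -71; q=6
x=14: >2, acc = (-71)-14 = -85; q=7
acc-q = (-85)-7 = -92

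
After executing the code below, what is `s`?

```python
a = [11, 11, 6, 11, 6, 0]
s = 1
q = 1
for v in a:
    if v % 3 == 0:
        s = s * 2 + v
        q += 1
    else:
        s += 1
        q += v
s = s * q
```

2368

v=11: not %3==0, s = 1+1 = 2; q=12
v=11: not %3==0, s = 2+1 = 3; q=23
v=6: %3==0, s = 3*2+6 = 12; q=24
v=11: not %3==0, s = 12+1 = 13; q=35
v=6: %3==0, s = 13*2+6 = 32; q=36
v=0: %3==0, s = 32*2+0 = 64; q=37
s*q = 64*37 = 2368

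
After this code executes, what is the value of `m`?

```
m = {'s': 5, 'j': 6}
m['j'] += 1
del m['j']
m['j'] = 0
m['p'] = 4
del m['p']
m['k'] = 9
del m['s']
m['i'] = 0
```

m['j'] = 6+1 = 7 → {'s': 5, 'j': 7}
del 'j' → {'s': 5}
m['j'] = 0 → {'s': 5, 'j': 0}
m['p'] = 4 → {'s': 5, 'j': 0, 'p': 4}
del 'p' → {'s': 5, 'j': 0}
m['k'] = 9 → {'s': 5, 'j': 0, 'k': 9}
del 's' → {'j': 0, 'k': 9}
m['i'] = 0 → {'j': 0, 'k': 9, 'i': 0}

{'j': 0, 'k': 9, 'i': 0}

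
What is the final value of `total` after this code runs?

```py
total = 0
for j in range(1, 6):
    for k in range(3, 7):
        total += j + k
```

j=1,k=3: total = 0+4 = 4
j=1,k=4: total = 4+5 = 9
j=1,k=5: total = 9+6 = 15
j=1,k=6: total = 15+7 = 22
j=2,k=3: total = 22+5 = 27
j=2,k=4: total = 27+6 = 33
j=2,k=5: total = 33+7 = 40
j=2,k=6: total = 40+8 = 48
j=3,k=3: total = 48+6 = 54
j=3,k=4: total = 54+7 = 61
j=3,k=5: total = 61+8 = 69
j=3,k=6: total = 69+9 = 78
j=4,k=3: total = 78+7 = 85
j=4,k=4: total = 85+8 = 93
j=4,k=5: total = 93+9 = 102
j=4,k=6: total = 102+10 = 112
j=5,k=3: total = 112+8 = 120
j=5,k=4: total = 120+9 = 129
j=5,k=5: total = 129+10 = 139
j=5,k=6: total = 139+11 = 150

150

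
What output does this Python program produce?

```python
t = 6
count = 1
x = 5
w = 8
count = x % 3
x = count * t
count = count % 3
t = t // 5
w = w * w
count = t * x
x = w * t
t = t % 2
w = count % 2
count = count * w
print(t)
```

count = 5%3 = 2
x = 2*6 = 12
count = 2%3 = 2
t = 6//5 = 1
w = 8*8 = 64
count = 1*12 = 12
x = 64*1 = 64
t = 1%2 = 1
w = 12%2 = 0
count = 12*0 = 0

1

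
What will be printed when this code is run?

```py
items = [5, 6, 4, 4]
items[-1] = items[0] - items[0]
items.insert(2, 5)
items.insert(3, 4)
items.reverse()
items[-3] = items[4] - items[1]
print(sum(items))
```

21

items[-1] = items[0]-items[0] = 5-5 = 0 → [5, 6, 4, 0]
insert 5 at 2 → [5, 6, 5, 4, 0]
insert 4 at 3 → [5, 6, 5, 4, 4, 0]
reverse → [0, 4, 4, 5, 6, 5]
items[-3] = items[4]-items[1] = 6-4 = 2 → [0, 4, 4, 2, 6, 5]
sum = 21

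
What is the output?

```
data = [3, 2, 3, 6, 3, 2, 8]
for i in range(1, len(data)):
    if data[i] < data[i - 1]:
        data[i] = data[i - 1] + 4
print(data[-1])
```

27

i=1: 2<3, data[1] = 3+4 = 7 → [3, 7, 3, 6, 3, 2, 8]
i=2: 3<7, data[2] = 7+4 = 11 → [3, 7, 11, 6, 3, 2, 8]
i=3: 6<11, data[3] = 11+4 = 15 → [3, 7, 11, 15, 3, 2, 8]
i=4: 3<15, data[4] = 15+4 = 19 → [3, 7, 11, 15, 19, 2, 8]
i=5: 2<19, data[5] = 19+4 = 23 → [3, 7, 11, 15, 19, 23, 8]
i=6: 8<23, data[6] = 23+4 = 27 → [3, 7, 11, 15, 19, 23, 27]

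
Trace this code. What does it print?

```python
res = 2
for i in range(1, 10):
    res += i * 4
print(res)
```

i=1: res = 2+1*4 = 6
i=2: res = 6+2*4 = 14
i=3: res = 14+3*4 = 26
i=4: res = 26+4*4 = 42
i=5: res = 42+5*4 = 62
i=6: res = 62+6*4 = 86
i=7: res = 86+7*4 = 114
i=8: res = 114+8*4 = 146
i=9: res = 146+9*4 = 182

182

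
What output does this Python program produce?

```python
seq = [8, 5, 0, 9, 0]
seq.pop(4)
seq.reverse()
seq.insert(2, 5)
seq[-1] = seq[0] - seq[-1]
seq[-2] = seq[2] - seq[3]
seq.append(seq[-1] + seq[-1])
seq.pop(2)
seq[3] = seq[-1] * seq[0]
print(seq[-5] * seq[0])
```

pop(4) removes 0 → [8, 5, 0, 9]
reverse → [9, 0, 5, 8]
insert 5 at 2 → [9, 0, 5, 5, 8]
seq[-1] = seq[0]-seq[-1] = 9-8 = 1 → [9, 0, 5, 5, 1]
seq[-2] = seq[2]-seq[3] = 5-5 = 0 → [9, 0, 5, 0, 1]
append seq[-1]+seq[-1] = 1+1 = 2 → [9, 0, 5, 0, 1, 2]
pop(2) removes 5 → [9, 0, 0, 1, 2]
seq[3] = seq[-1]*seq[0] = 2*9 = 18 → [9, 0, 0, 18, 2]
seq[-5]*seq[0] = 9*9 = 81

81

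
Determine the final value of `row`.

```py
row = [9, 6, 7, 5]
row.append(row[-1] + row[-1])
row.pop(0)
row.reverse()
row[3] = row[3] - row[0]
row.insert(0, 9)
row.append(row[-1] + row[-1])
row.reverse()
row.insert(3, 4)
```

[-8, -4, 7, 4, 5, 10, 9]

append row[-1]+row[-1] = 5+5 = 10 → [9, 6, 7, 5, 10]
pop(0) removes 9 → [6, 7, 5, 10]
reverse → [10, 5, 7, 6]
row[3] = row[3]-row[0] = 6-10 = -4 → [10, 5, 7, -4]
insert 9 at 0 → [9, 10, 5, 7, -4]
append row[-1]+row[-1] = (-4)+(-4) = -8 → [9, 10, 5, 7, -4, -8]
reverse → [-8, -4, 7, 5, 10, 9]
insert 4 at 3 → [-8, -4, 7, 4, 5, 10, 9]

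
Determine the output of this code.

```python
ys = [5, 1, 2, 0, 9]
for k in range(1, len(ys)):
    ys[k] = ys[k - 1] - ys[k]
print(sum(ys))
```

k=1: ys[1] = 5-1 = 4 → [5, 4, 2, 0, 9]
k=2: ys[2] = 4-2 = 2 → [5, 4, 2, 0, 9]
k=3: ys[3] = 2-0 = 2 → [5, 4, 2, 2, 9]
k=4: ys[4] = 2-9 = -7 → [5, 4, 2, 2, -7]
sum = 6

6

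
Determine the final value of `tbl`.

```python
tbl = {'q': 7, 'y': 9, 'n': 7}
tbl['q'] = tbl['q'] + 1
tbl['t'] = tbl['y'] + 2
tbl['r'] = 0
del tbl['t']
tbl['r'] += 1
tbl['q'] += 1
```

{'q': 9, 'y': 9, 'n': 7, 'r': 1}

tbl['q'] = tbl['q']+1 = 8 → {'q': 8, 'y': 9, 'n': 7}
tbl['t'] = tbl['y']+2 = 11 → {'q': 8, 'y': 9, 'n': 7, 't': 11}
tbl['r'] = 0 → {'q': 8, 'y': 9, 'n': 7, 't': 11, 'r': 0}
del 't' → {'q': 8, 'y': 9, 'n': 7, 'r': 0}
tbl['r'] = 0+1 = 1 → {'q': 8, 'y': 9, 'n': 7, 'r': 1}
tbl['q'] = 8+1 = 9 → {'q': 9, 'y': 9, 'n': 7, 'r': 1}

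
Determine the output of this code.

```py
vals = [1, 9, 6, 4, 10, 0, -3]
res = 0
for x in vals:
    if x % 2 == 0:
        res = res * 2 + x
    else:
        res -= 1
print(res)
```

51

x=1: not even, res = 0-1 = -1
x=9: not even, res = (-1)-1 = -2
x=6: even, res = (-2)*2+6 = 2
x=4: even, res = 2*2+4 = 8
x=10: even, res = 8*2+10 = 26
x=0: even, res = 26*2+0 = 52
x=-3: not even, res = 52-1 = 51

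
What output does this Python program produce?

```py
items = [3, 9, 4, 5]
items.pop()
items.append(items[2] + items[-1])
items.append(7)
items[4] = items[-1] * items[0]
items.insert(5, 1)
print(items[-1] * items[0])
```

3

pop() removes 5 → [3, 9, 4]
append items[2]+items[-1] = 4+4 = 8 → [3, 9, 4, 8]
append 7 → [3, 9, 4, 8, 7]
items[4] = items[-1]*items[0] = 7*3 = 21 → [3, 9, 4, 8, 21]
insert 1 at 5 → [3, 9, 4, 8, 21, 1]
items[-1]*items[0] = 1*3 = 3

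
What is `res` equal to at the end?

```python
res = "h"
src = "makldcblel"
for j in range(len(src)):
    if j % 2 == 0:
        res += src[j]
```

'hmkdbe'

j=0: add 'm' → 'hm'
j=1: skip
j=2: add 'k' → 'hmk'
j=3: skip
j=4: add 'd' → 'hmkd'
j=5: skip
j=6: add 'b' → 'hmkdb'
j=7: skip
j=8: add 'e' → 'hmkdbe'
j=9: skip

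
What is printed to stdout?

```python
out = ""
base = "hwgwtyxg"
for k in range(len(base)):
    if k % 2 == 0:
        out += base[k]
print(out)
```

hgtx

k=0: add 'h' → 'h'
k=1: skip
k=2: add 'g' → 'hg'
k=3: skip
k=4: add 't' → 'hgt'
k=5: skip
k=6: add 'x' → 'hgtx'
k=7: skip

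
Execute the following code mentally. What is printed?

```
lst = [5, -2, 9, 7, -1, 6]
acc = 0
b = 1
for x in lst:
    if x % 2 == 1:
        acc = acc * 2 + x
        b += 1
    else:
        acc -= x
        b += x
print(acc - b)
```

x=5: odd, acc = 0*2+5 = 5; b=2
x=-2: not odd, acc = 5-(-2) = 7; b=0
x=9: odd, acc = 7*2+9 = 23; b=1
x=7: odd, acc = 23*2+7 = 53; b=2
x=-1: odd, acc = 53*2+(-1) = 105; b=3
x=6: not odd, acc = 105-6 = 99; b=9
acc-b = 99-9 = 90

90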